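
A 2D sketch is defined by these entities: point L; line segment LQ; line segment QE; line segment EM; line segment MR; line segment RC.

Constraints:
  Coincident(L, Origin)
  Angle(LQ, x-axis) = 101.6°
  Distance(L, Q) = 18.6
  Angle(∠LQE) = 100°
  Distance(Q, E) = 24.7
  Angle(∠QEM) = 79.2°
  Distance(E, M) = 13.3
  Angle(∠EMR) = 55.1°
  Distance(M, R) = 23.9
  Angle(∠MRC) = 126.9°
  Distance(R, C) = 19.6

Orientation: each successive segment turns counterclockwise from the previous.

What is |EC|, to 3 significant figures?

28.5

∠EMR = 55.1° gives MR at 47.3° from the x-axis; with |MR| = 23.9, R = (-9.37, 22.1). ∠MRC = 126.9° gives RC at 100° from the x-axis; with |RC| = 19.6, C = (-12.9, 41.4). Then |EC| = |C − E| = 28.5.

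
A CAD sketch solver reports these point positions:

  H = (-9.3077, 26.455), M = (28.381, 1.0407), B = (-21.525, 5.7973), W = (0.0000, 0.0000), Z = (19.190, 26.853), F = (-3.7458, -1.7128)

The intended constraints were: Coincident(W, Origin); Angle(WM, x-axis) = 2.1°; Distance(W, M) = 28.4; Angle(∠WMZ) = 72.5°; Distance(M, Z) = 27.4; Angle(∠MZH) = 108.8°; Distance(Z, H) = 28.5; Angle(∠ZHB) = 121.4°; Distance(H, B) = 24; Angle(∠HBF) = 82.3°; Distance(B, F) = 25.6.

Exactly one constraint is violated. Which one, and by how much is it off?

Distance(B, F) = 25.6 — off by 6.30.

W = (0.00, 0.00) ✓; WM at 2.100° ✓; |WM| = 28.40 ✓; ∠WMZ = 72.50° ✓; |MZ| = 27.40 ✓; ∠MZH = 108.8° ✓; |ZH| = 28.50 ✓; ∠ZHB = 121.4° ✓; |HB| = 24.00 ✓; ∠HBF = 82.30° ✓; |BF| = 19.30 ✗.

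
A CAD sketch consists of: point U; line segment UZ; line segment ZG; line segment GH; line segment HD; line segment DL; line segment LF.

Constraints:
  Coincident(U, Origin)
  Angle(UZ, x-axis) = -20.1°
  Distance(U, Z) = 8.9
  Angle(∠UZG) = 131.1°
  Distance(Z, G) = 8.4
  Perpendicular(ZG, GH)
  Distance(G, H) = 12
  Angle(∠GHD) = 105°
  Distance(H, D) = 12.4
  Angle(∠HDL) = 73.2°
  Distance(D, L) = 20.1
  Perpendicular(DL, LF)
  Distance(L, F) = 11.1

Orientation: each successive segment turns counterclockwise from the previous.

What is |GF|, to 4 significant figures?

4.539

U is at the origin; UZ runs at -20.1° with length 8.9, so Z = (8.358, -3.059). ∠UZG = 131.1° gives ZG at 28.80° from the x-axis; with |ZG| = 8.4, G = (15.72, 0.9882). ZG is perpendicular to GH, so GH runs at 118.8°; with |GH| = 12.0, H = (9.938, 11.50). ∠GHD = 105.0° gives HD at -166.2° from the x-axis; with |HD| = 12.4, D = (-2.104, 8.546). ∠HDL = 73.2° gives DL at -59.40° from the x-axis; with |DL| = 20.1, L = (8.128, -8.755). DL is perpendicular to LF, so LF runs at 30.60°; with |LF| = 11.1, F = (17.68, -3.105). Then |GF| = |F − G| = 4.539.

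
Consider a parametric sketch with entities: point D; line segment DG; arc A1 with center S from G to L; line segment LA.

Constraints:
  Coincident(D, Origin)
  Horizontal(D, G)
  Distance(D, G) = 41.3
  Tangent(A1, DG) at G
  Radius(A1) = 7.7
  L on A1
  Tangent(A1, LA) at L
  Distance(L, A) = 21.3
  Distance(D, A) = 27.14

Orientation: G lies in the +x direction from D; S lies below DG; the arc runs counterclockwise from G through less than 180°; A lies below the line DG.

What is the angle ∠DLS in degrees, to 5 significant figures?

138.86°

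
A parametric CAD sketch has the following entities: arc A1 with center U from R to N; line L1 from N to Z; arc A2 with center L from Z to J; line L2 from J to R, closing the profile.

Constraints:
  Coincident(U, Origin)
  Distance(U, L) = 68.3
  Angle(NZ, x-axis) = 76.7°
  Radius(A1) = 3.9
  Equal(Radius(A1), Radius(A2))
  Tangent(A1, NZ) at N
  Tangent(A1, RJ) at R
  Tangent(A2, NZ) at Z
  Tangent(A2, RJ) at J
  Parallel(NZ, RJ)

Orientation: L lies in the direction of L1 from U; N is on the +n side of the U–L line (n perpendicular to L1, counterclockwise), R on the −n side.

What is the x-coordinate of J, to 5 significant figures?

19.508

The slot axis is L1's direction at 76.7°, so u = (cos 76.7°, sin 76.7°) = (0.23005, 0.97318) and n = (−sin 76.7°, cos 76.7°) = (-0.97318, 0.23005). U is at the origin and L lies 68.3 along u from U, so L = 68.3·u = (15.712, 66.468). Tangency of A1 to both parallel lines with radius 3.9 puts N and R at U ± 3.9·n: N = (-3.7954, 0.89719), R = (3.7954, -0.89719). Equal radii place Z and J the same way about L: Z = L + 3.9·n = (11.917, 67.365), J = L − 3.9·n = (19.508, 65.571). So J.x = 19.508.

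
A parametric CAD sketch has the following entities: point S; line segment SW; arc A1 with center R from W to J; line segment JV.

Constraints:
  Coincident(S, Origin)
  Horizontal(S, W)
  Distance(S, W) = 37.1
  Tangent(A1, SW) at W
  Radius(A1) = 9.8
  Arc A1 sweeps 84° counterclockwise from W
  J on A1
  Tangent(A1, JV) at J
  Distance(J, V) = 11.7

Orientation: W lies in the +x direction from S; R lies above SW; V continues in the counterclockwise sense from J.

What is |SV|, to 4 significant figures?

52.22

S is at the origin; SW is horizontal with |SW| = 37.1 and W on the +x side, so W = (37.10, 0.000). The tangent condition forces RW to be normal to SW, so R = W + (0, 9.8) = (37.10, 9.800). On A1, W sits at bearing -90° from R; an 84° counterclockwise sweep puts J at bearing -6°, so J = R + 9.8·(cos -6°, sin -6°) = (46.85, 8.776). The tangent condition forces RJ to be normal to JV, so JV runs along (−sin -6°, cos -6°); with |JV| = 11.7, V = (48.07, 20.41). Then |SV| = |V − S| = 52.22.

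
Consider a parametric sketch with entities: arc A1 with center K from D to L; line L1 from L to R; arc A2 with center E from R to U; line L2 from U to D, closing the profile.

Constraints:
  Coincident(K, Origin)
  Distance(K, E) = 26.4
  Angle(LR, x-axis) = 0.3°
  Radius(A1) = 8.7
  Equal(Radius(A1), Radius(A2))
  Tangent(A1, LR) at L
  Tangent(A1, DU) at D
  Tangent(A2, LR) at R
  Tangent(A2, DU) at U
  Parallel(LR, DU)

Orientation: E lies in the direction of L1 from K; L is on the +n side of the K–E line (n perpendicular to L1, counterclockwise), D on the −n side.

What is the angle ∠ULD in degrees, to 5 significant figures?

56.611°

Tangency of A1 to both parallel lines with radius 8.7 puts L and D at K ± 8.7·n: L = (-0.045553, 8.6999), D = (0.045553, -8.6999). Equal radii place R and U the same way about E: R = E + 8.7·n = (26.354, 8.8381), U = E − 8.7·n = (26.445, -8.5617). Then cos ∠ULD = LU·LD / (|LU||LD|), giving 56.611°.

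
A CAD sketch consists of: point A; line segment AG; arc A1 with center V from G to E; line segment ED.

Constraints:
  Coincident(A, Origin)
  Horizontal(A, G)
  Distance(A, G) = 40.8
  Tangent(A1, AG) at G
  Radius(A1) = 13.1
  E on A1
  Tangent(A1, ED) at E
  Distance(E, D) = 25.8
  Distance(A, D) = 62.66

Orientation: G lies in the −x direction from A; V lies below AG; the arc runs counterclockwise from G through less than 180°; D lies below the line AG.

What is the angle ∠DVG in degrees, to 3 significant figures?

167°

Checks: |AG| = 40.80 ✓; |VE| = 13.10 ✓; ∠(VE, ED) = 90.00° ✓; |ED| = 25.80 ✓; |AD| = 62.66 ✓.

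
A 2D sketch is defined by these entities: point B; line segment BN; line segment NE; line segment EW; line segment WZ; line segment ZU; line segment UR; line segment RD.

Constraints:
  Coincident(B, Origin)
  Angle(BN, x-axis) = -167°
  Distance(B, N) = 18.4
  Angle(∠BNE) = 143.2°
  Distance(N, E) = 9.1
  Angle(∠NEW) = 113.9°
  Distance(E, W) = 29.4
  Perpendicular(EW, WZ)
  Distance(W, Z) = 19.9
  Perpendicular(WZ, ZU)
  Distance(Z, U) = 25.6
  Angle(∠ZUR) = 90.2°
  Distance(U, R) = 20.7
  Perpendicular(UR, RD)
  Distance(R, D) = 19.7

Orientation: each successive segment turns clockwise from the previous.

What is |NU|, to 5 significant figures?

13.790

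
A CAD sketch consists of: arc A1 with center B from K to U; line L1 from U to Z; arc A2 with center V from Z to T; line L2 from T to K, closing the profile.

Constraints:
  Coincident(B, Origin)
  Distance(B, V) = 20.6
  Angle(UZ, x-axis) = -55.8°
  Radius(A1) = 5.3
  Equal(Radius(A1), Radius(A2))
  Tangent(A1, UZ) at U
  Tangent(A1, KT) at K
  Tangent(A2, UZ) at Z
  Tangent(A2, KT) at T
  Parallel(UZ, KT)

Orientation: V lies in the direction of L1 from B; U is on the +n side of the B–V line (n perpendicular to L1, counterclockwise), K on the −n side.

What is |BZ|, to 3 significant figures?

21.3

The slot axis is L1's direction at -55.8°, so u = (cos -55.8°, sin -55.8°) = (0.562, -0.827) and n = (−sin -55.8°, cos -55.8°) = (0.827, 0.562). B is at the origin and V lies 20.6 along u from B, so V = 20.6·u = (11.6, -17.0). Tangency of A1 to both parallel lines with radius 5.3 puts U and K at B ± 5.3·n: U = (4.38, 2.98), K = (-4.38, -2.98). Equal radii place Z and T the same way about V: Z = V + 5.3·n = (16.0, -14.1), T = V − 5.3·n = (7.20, -20.0). Then |BZ| = |Z − B| = 21.3.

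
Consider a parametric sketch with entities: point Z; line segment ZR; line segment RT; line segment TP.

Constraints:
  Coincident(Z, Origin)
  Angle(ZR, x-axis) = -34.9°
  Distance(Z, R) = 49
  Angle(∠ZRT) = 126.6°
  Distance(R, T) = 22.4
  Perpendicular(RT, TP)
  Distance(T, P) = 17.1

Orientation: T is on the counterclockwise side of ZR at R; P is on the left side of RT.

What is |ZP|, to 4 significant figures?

56.20

Z is at the origin; ZR runs at -34.9° with length 49.0, so R = 49.0·(cos -34.9°, sin -34.9°) = (40.19, -28.04). ∠ZRT = 126.6°, so RT runs at -34.9° + (180° − 126.6°) = 18.50° from the x-axis; with |RT| = 22.4, T = R + 22.4·(cos 18.50°, sin 18.50°) = (61.43, -20.93). RT is perpendicular to TP; with |TP| = 17.1 on the left of RT, P = T + 17.1·(-0.3173, 0.9483) = (56.00, -4.711). Then |ZP| = |P − Z| = 56.20.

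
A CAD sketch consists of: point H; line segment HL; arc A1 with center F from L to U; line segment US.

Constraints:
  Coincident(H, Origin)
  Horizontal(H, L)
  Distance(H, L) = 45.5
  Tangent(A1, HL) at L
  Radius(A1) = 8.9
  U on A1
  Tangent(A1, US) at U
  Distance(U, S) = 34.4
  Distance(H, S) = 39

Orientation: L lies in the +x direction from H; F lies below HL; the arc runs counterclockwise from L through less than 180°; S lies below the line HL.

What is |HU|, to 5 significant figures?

38.155

H is at the origin; HL is horizontal with |HL| = 45.5 and L on the +x side, so L = (45.500, 0.0000). Since A1 is tangent to HL there, FL ⟂ HL, so F = L + (0, -8.9) = (45.500, -8.9000). Since FU ⟂ US (tangency), |FS| = √(8.9² + 34.4²) = 35.533 regardless of where U sits on A1. So S lies on both circle(H, 39.0) and circle(F, 35.533); the below-HL intersection is S = (19.900, -33.541). U is the foot of the tangent from S: U = (37.919, -4.2381).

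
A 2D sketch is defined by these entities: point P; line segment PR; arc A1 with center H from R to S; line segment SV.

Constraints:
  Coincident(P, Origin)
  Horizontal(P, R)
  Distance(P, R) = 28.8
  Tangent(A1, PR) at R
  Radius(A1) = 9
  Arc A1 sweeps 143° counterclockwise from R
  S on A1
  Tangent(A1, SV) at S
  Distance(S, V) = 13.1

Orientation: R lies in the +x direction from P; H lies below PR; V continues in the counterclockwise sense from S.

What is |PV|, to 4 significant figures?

41.53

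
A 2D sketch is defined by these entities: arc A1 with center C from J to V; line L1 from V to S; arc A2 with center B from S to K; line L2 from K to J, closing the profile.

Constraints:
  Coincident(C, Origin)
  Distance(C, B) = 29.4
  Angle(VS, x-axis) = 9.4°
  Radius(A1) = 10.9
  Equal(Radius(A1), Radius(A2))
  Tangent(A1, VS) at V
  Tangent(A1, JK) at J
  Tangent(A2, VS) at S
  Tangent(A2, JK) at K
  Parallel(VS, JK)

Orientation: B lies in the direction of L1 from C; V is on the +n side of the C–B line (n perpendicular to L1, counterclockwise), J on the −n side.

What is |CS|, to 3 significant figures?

31.4

The slot axis is L1's direction at 9.4°, so u = (cos 9.4°, sin 9.4°) = (0.987, 0.163) and n = (−sin 9.4°, cos 9.4°) = (-0.163, 0.987). C is at the origin and B lies 29.4 along u from C, so B = 29.4·u = (29.0, 4.80). Tangency of A1 to both parallel lines with radius 10.9 puts V and J at C ± 10.9·n: V = (-1.78, 10.8), J = (1.78, -10.8). Equal radii place S and K the same way about B: S = B + 10.9·n = (27.2, 15.6), K = B − 10.9·n = (30.8, -5.95). Then |CS| = |S − C| = 31.4.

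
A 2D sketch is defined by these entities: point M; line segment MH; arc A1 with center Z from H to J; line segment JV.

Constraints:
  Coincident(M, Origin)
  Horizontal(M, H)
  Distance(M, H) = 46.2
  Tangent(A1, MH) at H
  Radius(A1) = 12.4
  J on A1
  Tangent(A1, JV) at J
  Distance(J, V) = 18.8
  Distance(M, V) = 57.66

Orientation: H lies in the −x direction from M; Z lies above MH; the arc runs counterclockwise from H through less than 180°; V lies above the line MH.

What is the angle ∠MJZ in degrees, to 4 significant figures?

119.3°

Checks: |ZJ| = 12.40 ✓; ∠(ZJ, JV) = 90.00° ✓; |JV| = 18.80 ✓; |MV| = 57.66 ✓.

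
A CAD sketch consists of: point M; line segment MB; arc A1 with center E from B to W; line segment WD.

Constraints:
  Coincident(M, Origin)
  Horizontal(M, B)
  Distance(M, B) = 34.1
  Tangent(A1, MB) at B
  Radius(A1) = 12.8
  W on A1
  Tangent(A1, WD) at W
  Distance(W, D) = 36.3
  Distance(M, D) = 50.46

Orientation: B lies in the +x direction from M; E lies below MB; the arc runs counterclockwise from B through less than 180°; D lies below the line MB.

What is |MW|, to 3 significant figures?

24.2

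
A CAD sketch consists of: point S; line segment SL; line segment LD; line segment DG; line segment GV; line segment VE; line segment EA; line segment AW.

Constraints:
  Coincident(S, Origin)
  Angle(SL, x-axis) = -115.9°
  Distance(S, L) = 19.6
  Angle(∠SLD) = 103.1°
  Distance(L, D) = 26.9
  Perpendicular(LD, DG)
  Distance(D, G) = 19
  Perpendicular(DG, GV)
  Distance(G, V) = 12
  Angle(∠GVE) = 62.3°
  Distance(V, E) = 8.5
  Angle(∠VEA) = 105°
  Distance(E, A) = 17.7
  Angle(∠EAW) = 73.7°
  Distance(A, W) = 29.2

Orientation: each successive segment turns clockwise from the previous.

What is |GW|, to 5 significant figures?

22.454

∠VEA = 105.0° gives EA at 154.50° from the x-axis; with |EA| = 17.7, A = (-40.378, 5.3542). ∠EAW = 73.7° gives AW at 48.200° from the x-axis; with |AW| = 29.2, W = (-20.915, 27.122). Then |GW| = |W − G| = 22.454.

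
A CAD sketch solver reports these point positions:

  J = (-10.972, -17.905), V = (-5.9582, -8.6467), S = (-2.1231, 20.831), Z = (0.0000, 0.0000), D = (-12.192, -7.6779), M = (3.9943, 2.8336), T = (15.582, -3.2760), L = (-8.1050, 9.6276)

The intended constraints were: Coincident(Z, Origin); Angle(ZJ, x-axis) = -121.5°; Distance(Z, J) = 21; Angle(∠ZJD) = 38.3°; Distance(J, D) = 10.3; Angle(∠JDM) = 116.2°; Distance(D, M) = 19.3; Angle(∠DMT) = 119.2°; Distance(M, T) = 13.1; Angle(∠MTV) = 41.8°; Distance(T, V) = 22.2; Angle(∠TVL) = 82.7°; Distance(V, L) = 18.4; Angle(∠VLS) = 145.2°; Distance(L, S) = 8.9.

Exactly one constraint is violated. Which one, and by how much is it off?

Distance(L, S) = 8.9 — off by 3.80.

Z = (0.00, 0.00) ✓; ZJ at -121.5° ✓; |ZJ| = 21.00 ✓; ∠ZJD = 38.30° ✓; |JD| = 10.30 ✓; ∠JDM = 116.2° ✓; |DM| = 19.30 ✓; ∠DMT = 119.2° ✓; |MT| = 13.10 ✓; ∠MTV = 41.80° ✓; |TV| = 22.20 ✓; ∠TVL = 82.70° ✓; |VL| = 18.40 ✓; ∠VLS = 145.2° ✓; |LS| = 12.70 ✗.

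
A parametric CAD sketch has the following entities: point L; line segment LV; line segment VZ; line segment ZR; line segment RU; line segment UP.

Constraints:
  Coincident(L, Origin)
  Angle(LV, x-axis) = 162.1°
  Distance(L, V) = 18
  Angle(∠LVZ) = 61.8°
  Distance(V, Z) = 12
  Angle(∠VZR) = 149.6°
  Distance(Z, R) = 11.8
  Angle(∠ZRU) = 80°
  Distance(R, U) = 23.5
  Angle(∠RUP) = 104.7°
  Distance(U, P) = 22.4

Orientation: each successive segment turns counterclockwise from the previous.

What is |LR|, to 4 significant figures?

16.88

L is at the origin; LV runs at 162.1° with length 18.0, so V = (-17.13, 5.532). ∠LVZ = 61.8° gives VZ at -79.70° from the x-axis; with |VZ| = 12.0, Z = (-14.98, -6.274). ∠VZR = 149.6° gives ZR at -49.30° from the x-axis; with |ZR| = 11.8, R = (-7.288, -15.22). Then |LR| = |R − L| = 16.88.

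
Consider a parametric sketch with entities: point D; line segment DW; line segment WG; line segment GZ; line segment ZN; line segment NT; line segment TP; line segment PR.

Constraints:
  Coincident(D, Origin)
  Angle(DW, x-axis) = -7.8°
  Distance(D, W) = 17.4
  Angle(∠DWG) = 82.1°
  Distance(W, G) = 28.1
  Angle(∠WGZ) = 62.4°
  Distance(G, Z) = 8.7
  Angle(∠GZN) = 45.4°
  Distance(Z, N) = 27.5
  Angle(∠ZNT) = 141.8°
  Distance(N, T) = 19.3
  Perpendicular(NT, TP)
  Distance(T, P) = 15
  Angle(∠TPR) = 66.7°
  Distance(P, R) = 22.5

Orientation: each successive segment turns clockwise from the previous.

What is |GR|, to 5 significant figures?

16.698

NT ⟂ TP, so TP runs at -126.10°; with |TP| = 15.0, P = (37.541, -45.930). ∠TPR = 66.7° gives PR at 120.60° from the x-axis; with |PR| = 22.5, R = (26.088, -26.563). Then |GR| = |R − G| = 16.698.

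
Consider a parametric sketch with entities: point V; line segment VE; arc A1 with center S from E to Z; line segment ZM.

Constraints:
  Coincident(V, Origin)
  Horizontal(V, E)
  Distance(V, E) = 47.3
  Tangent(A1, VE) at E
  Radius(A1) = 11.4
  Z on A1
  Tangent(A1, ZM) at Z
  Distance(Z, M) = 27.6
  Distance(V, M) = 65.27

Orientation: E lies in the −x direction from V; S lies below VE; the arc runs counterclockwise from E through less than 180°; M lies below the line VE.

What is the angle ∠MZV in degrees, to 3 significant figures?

88.1°

Checks: |SZ| = 11.40 ✓; ∠(SZ, ZM) = 90.00° ✓; |ZM| = 27.60 ✓; |VM| = 65.27 ✓.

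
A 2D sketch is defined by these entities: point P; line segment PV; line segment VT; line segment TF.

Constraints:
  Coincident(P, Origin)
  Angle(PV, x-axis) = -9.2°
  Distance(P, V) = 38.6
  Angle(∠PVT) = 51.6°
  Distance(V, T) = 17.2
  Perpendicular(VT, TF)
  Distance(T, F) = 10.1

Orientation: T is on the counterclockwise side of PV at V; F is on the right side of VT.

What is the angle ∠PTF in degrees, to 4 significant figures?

167.4°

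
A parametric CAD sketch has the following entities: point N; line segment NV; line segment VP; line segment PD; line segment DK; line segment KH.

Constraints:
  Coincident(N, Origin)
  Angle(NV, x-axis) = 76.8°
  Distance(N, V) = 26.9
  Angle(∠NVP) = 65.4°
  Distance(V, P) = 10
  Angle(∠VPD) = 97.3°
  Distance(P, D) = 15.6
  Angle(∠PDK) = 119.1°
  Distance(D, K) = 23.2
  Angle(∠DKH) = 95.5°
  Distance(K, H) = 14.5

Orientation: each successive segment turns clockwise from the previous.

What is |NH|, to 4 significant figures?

28.22

∠PDK = 119.1° gives DK at 178.6° from the x-axis; with |DK| = 23.2, K = (-17.07, 7.186). ∠DKH = 95.5° gives KH at 94.10° from the x-axis; with |KH| = 14.5, H = (-18.10, 21.65). Then |NH| = |H − N| = 28.22.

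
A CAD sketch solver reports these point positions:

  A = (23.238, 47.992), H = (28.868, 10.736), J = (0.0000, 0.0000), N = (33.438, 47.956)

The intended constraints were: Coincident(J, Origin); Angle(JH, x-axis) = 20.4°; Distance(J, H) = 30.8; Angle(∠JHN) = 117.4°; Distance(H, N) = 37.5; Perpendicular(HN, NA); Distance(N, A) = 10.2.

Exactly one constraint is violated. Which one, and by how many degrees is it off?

Perpendicular(HN, NA) — off by 6.80°.

J = (0.00, 0.00) ✓; JH at 20.40° ✓; |JH| = 30.80 ✓; ∠JHN = 117.4° ✓; |HN| = 37.50 ✓; ∠(HN, NA) = 96.80° ✗; |NA| = 10.20 ✓.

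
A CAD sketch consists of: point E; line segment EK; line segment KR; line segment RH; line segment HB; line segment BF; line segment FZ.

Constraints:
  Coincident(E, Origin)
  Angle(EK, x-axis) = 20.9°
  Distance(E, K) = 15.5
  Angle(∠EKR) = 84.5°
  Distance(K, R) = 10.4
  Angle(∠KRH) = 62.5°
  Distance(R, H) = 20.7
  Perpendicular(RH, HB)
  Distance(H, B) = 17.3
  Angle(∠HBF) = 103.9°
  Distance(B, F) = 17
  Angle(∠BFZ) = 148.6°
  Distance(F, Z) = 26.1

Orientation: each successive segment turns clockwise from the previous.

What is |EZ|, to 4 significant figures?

40.55

∠HBF = 103.9° gives BF at 1.800° from the x-axis; with |BF| = 17.0, F = (17.62, 17.29). ∠BFZ = 148.6° gives FZ at -29.60° from the x-axis; with |FZ| = 26.1, Z = (40.31, 4.400). Then |EZ| = |Z − E| = 40.55.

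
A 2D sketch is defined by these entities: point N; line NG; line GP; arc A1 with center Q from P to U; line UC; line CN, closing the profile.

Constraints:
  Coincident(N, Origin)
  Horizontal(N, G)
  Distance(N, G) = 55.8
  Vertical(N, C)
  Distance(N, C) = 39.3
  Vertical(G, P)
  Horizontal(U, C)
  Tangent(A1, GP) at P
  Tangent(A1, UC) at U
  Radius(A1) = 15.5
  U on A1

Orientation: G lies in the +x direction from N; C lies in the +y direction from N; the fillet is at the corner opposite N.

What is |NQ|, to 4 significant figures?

46.80

N is at the origin; N and G share the same y with |NG| = 55.8 and G on the +x side, so G = (55.80, 0.000). NC is vertical with |NC| = 39.3 and C on the +y side, so C = (0.000, 39.30). The virtual corner opposite N is at (55.80, 39.30). Tangency of A1 to GP means the radius QP is perpendicular to GP and since A1 is tangent to UC there, QU ⟂ UC, with radius 15.5, so the center Q sits 15.5 in from both sides at Q = (40.30, 23.80). Then |NQ| = |Q − N| = 46.80.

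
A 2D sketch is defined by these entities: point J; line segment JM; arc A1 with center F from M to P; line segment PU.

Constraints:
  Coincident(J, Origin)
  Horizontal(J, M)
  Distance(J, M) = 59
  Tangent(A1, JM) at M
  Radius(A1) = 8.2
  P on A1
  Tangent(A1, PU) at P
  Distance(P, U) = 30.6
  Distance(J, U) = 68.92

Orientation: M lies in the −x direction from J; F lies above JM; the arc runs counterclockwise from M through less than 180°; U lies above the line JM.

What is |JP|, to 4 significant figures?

51.83

Checks: |FP| = 8.200 ✓; ∠(FP, PU) = 90.00° ✓; |PU| = 30.60 ✓; |JU| = 68.92 ✓.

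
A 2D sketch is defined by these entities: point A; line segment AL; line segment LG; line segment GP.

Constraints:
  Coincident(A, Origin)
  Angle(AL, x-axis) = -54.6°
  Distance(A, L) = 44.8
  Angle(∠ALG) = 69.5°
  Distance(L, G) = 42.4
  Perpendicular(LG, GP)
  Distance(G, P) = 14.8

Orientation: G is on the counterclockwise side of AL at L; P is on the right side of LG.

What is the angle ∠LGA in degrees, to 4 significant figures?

57.52°

A is at the origin; AL runs at -54.6° with length 44.8, so L = 44.8·(cos -54.6°, sin -54.6°) = (25.95, -36.52). ∠ALG = 69.5°, so LG runs at -54.6° + (180° − 69.5°) = 55.90° from the x-axis; with |LG| = 42.4, G = L + 42.4·(cos 55.90°, sin 55.90°) = (49.72, -1.408). Then cos ∠LGA = GL·GA / (|GL||GA|), giving 57.52°.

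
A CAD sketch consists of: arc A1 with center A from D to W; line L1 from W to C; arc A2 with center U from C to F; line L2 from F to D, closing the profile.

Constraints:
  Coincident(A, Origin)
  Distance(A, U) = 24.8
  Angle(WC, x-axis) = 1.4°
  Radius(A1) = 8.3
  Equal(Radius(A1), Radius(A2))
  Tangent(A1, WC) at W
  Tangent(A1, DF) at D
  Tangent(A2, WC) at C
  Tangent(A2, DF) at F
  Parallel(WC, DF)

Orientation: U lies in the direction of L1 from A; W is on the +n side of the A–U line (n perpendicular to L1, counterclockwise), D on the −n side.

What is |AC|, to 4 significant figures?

26.15

The slot axis is L1's direction at 1.4°, so u = (cos 1.4°, sin 1.4°) = (0.9997, 0.02443) and n = (−sin 1.4°, cos 1.4°) = (-0.02443, 0.9997). A is at the origin and U lies 24.8 along u from A, so U = 24.8·u = (24.79, 0.6059). Tangency of A1 to both parallel lines with radius 8.3 puts W and D at A ± 8.3·n: W = (-0.2028, 8.298), D = (0.2028, -8.298). Equal radii place C and F the same way about U: C = U + 8.3·n = (24.59, 8.903), F = U − 8.3·n = (25.00, -7.692). Then |AC| = |C − A| = 26.15.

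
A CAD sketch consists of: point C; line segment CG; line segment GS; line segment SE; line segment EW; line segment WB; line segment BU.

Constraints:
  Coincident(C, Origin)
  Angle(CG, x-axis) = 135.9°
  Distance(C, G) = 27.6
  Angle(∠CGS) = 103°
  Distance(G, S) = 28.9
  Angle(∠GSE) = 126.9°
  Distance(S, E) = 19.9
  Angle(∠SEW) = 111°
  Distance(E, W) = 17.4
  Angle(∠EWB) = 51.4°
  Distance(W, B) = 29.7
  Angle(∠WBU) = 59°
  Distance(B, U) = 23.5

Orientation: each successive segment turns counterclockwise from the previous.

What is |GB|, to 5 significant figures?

21.943

∠SEW = 111.0° gives EW at -25.000° from the x-axis; with |EW| = 17.4, W = (-29.704, -23.696). ∠EWB = 51.4° gives WB at 103.60° from the x-axis; with |WB| = 29.7, B = (-36.687, 5.1716). Then |GB| = |B − G| = 21.943.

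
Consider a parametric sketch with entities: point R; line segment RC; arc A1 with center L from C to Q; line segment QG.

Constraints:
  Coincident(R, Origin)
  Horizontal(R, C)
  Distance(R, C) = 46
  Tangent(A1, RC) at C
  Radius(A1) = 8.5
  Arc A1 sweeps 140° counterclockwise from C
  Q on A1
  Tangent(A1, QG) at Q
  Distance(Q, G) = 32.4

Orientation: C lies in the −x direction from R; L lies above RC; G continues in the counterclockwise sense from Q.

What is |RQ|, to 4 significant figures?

43.23

R is at the origin; RC is horizontal with |RC| = 46.0 and C on the −x side, so C = (-46.00, 0.000). Tangency of A1 to RC means the radius LC is perpendicular to RC, so L = C + (0, 8.5) = (-46.00, 8.500). On A1, C sits at bearing -90° from L; a 140° counterclockwise sweep puts Q at bearing 50°, so Q = L + 8.5·(cos 50°, sin 50°) = (-40.54, 15.01). Then |RQ| = |Q − R| = 43.23.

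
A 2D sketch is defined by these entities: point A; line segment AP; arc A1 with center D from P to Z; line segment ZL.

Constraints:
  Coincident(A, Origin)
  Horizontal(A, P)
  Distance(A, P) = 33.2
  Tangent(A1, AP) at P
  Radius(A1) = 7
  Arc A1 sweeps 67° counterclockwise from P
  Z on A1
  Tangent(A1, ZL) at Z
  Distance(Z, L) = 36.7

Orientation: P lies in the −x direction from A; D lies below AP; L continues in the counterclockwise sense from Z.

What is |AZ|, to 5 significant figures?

39.872

A is at the origin; AP is horizontal with |AP| = 33.2 and P on the −x side, so P = (-33.200, 0.0000). Tangency of A1 to AP means the radius DP is perpendicular to AP, so D = P + (0, -7) = (-33.200, -7.0000). On A1, P sits at bearing 90° from D; a 67° counterclockwise sweep puts Z at bearing 157°, so Z = D + 7.0·(cos 157°, sin 157°) = (-39.644, -4.2649). Then |AZ| = |Z − A| = 39.872.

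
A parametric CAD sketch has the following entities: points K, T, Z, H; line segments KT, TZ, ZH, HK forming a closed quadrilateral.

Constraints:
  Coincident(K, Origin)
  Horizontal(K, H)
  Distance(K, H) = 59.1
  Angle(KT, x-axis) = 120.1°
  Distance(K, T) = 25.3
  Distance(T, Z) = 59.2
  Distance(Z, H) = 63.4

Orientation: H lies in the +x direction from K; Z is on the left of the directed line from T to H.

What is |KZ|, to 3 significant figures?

67.5

K is at the origin; K and H share the same y with |KH| = 59.1 and H in +x, so H = (59.1, 0). KT runs at 120.1° with |KT| = 25.3, so T = (-12.7, 21.9). Z is determined by |TZ| = 59.2 and |ZH| = 63.4 together: it lies at the intersection of circle(T, 59.2) and circle(H, 63.4). With |TH| = 75.1, the foot of the radical line on TH is 34.1 from T and the perpendicular offset is √(59.2² − 34.1²) = 48.4. Taking the left-of-TH solution: Z = (34.0, 58.2).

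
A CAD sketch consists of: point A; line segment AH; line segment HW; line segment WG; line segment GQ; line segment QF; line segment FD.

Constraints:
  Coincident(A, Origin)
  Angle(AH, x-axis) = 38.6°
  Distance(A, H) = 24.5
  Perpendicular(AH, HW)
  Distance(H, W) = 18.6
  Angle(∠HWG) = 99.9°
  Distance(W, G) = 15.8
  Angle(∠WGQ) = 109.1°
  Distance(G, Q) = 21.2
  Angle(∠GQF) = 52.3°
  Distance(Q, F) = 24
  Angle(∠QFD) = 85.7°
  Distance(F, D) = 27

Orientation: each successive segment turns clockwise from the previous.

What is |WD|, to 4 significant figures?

16.32

A is at the origin; AH runs at 38.6° with length 24.5, so H = (19.15, 15.29). AH is perpendicular to HW, so HW runs at -51.40°; with |HW| = 18.6, W = (30.75, 0.7488). ∠HWG = 99.9° gives WG at -131.5° from the x-axis; with |WG| = 15.8, G = (20.28, -11.08). ∠WGQ = 109.1° gives GQ at 157.6° from the x-axis; with |GQ| = 21.2, Q = (0.6816, -3.006). ∠GQF = 52.3° gives QF at 29.90° from the x-axis; with |QF| = 24.0, F = (21.49, 8.958). ∠QFD = 85.7° gives FD at -64.40° from the x-axis; with |FD| = 27.0, D = (33.15, -15.39). Then |WD| = |D − W| = 16.32.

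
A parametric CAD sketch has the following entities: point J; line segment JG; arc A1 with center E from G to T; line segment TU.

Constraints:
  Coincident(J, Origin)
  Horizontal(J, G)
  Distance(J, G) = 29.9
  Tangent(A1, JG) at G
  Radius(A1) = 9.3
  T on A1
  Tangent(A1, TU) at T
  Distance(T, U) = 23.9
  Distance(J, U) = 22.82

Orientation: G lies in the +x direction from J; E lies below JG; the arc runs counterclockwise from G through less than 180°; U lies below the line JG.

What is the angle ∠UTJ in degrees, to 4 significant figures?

58.16°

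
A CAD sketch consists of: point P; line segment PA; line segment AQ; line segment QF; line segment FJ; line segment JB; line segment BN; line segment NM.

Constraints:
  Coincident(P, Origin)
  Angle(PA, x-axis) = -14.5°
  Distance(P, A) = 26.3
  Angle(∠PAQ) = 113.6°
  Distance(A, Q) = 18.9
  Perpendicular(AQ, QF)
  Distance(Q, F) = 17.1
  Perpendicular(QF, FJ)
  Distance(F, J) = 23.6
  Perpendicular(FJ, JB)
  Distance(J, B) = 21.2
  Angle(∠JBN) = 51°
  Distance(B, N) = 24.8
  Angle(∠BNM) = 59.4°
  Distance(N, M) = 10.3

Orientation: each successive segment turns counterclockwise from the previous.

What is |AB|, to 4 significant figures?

6.237

The perpendicularity gives FJ at right angles to QF, so FJ runs at -128.1°; with |FJ| = 23.6, J = (9.106, 0.2677). FJ is perpendicular to JB, so JB runs at -38.10°; with |JB| = 21.2, B = (25.79, -12.81). Then |AB| = |B − A| = 6.237.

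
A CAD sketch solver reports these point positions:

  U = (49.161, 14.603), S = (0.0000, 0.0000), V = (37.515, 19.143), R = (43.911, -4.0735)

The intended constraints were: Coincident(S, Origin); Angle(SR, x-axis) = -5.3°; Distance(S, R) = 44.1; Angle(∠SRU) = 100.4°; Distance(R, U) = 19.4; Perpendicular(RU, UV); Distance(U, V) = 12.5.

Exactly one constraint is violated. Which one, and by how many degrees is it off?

Perpendicular(RU, UV) — off by 5.60°.

S = (0.00, 0.00) ✓; SR at -5.300° ✓; |SR| = 44.10 ✓; ∠SRU = 100.4° ✓; |RU| = 19.40 ✓; ∠(RU, UV) = 84.40° ✗; |UV| = 12.50 ✓.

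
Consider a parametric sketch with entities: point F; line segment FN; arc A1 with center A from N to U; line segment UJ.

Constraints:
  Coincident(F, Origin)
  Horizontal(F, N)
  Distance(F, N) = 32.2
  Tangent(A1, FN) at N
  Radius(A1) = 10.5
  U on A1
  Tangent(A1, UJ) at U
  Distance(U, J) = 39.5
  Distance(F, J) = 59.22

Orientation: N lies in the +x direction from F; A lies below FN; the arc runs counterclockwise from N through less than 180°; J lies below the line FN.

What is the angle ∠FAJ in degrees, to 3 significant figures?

104°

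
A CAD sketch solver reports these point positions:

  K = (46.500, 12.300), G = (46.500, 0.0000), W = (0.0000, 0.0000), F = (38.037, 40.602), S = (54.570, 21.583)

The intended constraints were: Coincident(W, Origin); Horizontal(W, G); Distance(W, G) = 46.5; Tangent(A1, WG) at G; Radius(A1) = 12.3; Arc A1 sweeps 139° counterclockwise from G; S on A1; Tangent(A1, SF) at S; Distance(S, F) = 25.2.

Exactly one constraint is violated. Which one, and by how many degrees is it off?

Tangent(A1, SF) at S — off by 8.00°.

W = (0.00, 0.00) ✓; W.y = 0.00, G.y = 0.00 ✓; |WG| = 46.50 ✓; ∠(KG, GW) = 90.00° ✓; |KG| = 12.30 ✓; bearing(K→S) − bearing(K→G) = 139.0° ✓; |KS| = 12.30 ✓; ∠(KS, SF) = 98.00° ✗; |SF| = 25.20 ✓.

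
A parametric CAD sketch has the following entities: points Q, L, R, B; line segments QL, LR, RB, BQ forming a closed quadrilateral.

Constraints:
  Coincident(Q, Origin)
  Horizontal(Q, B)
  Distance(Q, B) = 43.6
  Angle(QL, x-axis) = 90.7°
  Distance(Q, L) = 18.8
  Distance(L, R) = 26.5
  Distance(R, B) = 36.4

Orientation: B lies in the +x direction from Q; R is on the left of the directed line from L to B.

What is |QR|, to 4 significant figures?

38.49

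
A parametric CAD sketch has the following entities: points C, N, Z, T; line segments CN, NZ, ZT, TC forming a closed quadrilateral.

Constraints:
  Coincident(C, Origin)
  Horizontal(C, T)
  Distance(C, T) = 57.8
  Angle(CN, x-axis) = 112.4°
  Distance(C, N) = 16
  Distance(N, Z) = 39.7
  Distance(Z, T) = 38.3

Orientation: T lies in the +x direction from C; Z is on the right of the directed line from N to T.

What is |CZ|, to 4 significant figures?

25.65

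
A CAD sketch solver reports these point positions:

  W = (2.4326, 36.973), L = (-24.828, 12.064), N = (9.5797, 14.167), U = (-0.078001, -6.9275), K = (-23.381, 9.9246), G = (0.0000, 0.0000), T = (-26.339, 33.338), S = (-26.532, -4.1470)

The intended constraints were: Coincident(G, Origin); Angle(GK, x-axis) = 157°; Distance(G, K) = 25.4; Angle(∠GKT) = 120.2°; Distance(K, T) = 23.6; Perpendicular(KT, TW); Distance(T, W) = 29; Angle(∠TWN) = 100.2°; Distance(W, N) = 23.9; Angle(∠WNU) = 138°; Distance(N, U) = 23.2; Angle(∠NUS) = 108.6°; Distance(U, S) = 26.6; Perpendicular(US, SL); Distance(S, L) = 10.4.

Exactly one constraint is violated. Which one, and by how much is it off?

Distance(S, L) = 10.4 — off by 5.90.

G = (0.00, 0.00) ✓; GK at 157.0° ✓; |GK| = 25.40 ✓; ∠GKT = 120.2° ✓; |KT| = 23.60 ✓; ∠(KT, TW) = 90.00° ✓; |TW| = 29.00 ✓; ∠TWN = 100.2° ✓; |WN| = 23.90 ✓; ∠WNU = 138.0° ✓; |NU| = 23.20 ✓; ∠NUS = 108.6° ✓; |US| = 26.60 ✓; ∠(US, SL) = 90.00° ✓; |SL| = 16.30 ✗.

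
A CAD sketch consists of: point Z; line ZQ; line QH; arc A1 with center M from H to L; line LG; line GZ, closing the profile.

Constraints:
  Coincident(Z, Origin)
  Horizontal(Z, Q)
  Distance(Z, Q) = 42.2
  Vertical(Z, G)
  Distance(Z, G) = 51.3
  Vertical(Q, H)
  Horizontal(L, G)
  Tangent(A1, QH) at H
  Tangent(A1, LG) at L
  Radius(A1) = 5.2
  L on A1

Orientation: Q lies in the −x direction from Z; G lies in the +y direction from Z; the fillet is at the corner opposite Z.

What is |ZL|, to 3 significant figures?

63.3

Z is at the origin; ZQ is horizontal with |ZQ| = 42.2 and Q on the −x side, so Q = (-42.2, 0.00). Z and G share the same x with |ZG| = 51.3 and G on the +y side, so G = (0.00, 51.3). The virtual corner opposite Z is at (-42.2, 51.3). Since A1 is tangent to QH there, MH ⟂ QH and A1 meets LG tangentially, so ML is at right angles to LG, with radius 5.2, so the center M sits 5.2 in from both sides at M = (-37.0, 46.1). That places the tangent points at H = (-42.2, 46.1) on QH and L = (-37.0, 51.3) on LG. Then |ZL| = |L − Z| = 63.3.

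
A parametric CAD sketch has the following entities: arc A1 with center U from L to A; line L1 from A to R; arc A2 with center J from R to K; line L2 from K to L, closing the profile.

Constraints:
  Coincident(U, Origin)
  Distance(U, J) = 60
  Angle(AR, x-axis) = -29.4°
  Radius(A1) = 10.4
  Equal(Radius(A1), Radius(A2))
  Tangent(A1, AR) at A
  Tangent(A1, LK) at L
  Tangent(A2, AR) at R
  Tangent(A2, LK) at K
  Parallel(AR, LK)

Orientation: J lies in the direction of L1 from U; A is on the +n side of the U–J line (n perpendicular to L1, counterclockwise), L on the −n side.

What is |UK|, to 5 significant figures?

60.895

The slot axis is L1's direction at -29.4°, so u = (cos -29.4°, sin -29.4°) = (0.87121, -0.49090) and n = (−sin -29.4°, cos -29.4°) = (0.49090, 0.87121). U is at the origin and J lies 60.0 along u from U, so J = 60.0·u = (52.273, -29.454). Tangency of A1 to both parallel lines with radius 10.4 puts A and L at U ± 10.4·n: A = (5.1054, 9.0606), L = (-5.1054, -9.0606). Equal radii place R and K the same way about J: R = J + 10.4·n = (57.378, -20.394), K = J − 10.4·n = (47.167, -38.515). Then |UK| = |K − U| = 60.895.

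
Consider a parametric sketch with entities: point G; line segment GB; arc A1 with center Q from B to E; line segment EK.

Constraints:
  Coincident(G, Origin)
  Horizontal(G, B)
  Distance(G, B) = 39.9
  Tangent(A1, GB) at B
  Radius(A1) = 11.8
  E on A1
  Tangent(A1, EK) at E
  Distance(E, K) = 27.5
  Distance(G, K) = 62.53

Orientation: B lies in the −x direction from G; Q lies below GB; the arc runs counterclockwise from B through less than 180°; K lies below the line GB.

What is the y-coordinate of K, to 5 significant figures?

-40.766

Checks: |QE| = 11.80 ✓; ∠(QE, EK) = 90.00° ✓; |EK| = 27.50 ✓; |GK| = 62.53 ✓.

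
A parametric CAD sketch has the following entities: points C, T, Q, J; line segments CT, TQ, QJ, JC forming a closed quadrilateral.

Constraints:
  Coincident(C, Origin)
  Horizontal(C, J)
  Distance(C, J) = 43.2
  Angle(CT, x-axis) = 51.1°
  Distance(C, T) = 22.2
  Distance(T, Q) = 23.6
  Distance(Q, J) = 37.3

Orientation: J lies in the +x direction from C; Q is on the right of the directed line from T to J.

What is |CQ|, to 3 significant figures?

8.02

Checks: |TQ| = 23.60 ✓; |QJ| = 37.30 ✓.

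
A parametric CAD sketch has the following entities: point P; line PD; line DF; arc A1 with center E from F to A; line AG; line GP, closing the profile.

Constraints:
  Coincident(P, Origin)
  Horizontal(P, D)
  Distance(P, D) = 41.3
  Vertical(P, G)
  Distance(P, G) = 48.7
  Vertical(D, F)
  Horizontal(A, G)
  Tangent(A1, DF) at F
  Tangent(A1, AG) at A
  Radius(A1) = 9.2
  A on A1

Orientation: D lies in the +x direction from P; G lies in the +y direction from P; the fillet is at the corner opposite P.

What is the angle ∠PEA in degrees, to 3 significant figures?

141°

P is at the origin; P and D share the same y with |PD| = 41.3 and D on the +x side, so D = (41.3, 0.00). P and G share the same x with |PG| = 48.7 and G on the +y side, so G = (0.00, 48.7). The virtual corner opposite P is at (41.3, 48.7). Since A1 is tangent to DF there, EF ⟂ DF and A1 meets AG tangentially, so EA is at right angles to AG, with radius 9.2, so the center E sits 9.2 in from both sides at E = (32.1, 39.5). That places the tangent points at F = (41.3, 39.5) on DF and A = (32.1, 48.7) on AG. Then cos ∠PEA = EP·EA / (|EP||EA|), giving 141°.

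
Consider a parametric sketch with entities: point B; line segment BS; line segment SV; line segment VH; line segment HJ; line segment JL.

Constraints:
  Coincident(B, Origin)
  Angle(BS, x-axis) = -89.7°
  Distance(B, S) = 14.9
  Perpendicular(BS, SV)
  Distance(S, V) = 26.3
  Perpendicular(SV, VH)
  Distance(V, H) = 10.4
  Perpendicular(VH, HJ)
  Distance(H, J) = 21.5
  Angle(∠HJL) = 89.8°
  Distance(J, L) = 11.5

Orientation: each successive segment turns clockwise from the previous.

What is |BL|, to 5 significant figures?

16.716

B is at the origin; BS runs at -89.7° with length 14.9, so S = (0.078016, -14.900). BS ⟂ SV, so SV runs at -179.70°; with |SV| = 26.3, V = (-26.222, -15.038). SV ⟂ VH, so VH runs at 90.300°; with |VH| = 10.4, H = (-26.276, -4.6376). The perpendicularity gives HJ at right angles to VH, so HJ runs at 0.30000°; with |HJ| = 21.5, J = (-4.7764, -4.5251). ∠HJL = 89.8° gives JL at -89.900° from the x-axis; with |JL| = 11.5, L = (-4.7563, -16.025). Then |BL| = |L − B| = 16.716.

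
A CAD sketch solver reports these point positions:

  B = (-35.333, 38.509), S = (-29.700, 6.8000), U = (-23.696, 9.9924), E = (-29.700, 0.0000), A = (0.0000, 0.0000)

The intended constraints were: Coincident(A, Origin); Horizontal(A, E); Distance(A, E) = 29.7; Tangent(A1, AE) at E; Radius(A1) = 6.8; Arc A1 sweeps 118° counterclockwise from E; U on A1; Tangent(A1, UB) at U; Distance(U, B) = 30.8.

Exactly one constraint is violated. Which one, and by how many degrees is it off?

Tangent(A1, UB) at U — off by 5.80°.

A = (0.00, 0.00) ✓; A.y = 0.00, E.y = 0.00 ✓; |AE| = 29.70 ✓; ∠(SE, EA) = 90.00° ✓; |SE| = 6.800 ✓; bearing(S→U) − bearing(S→E) = 118.0° ✓; |SU| = 6.800 ✓; ∠(SU, UB) = 95.80° ✗; |UB| = 30.80 ✓.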